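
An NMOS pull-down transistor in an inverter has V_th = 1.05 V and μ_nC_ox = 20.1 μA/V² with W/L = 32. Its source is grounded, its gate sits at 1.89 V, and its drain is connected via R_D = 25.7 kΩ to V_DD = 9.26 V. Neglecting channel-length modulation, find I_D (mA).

V_GS = V_G = 1.89 V, so V_ov = 1.89 − 1.05 = 0.84 V.
k_n = μ_nC_ox · (W/L) = 0.6432 mA/V².
Assume saturation: I_D = ½ k_n V_ov² = 0.5 × 0.6432 × 0.84² = 0.227 mA, giving V_DS = V_DD − I_D R_D = 9.26 − 0.227 × 25.7 = 3.43 V.
V_DS = 3.43 V ≥ V_ov = 0.84 V, confirming saturation.

I_D = 0.227 mA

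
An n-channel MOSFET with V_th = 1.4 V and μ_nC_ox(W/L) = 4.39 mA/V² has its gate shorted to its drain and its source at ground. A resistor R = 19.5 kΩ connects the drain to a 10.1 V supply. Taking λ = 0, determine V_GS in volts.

With gate tied to drain, V_GS = V_DS ≥ V_GS − V_th, so the device is in saturation.
KCL at the drain: ½ k_n (V_GS − V_th)² = (V_DD − V_GS)/R.
Let x = V_GS − 1.4. Then 42.8 x² + x − 8.7 = 0, giving x = 0.439 V (positive root), so V_GS = 1.84 V.
I_D = (V_DD − V_GS)/R = (10.1 − 1.84) / 19.5 = 0.424 mA.

V_GS = 1.84 V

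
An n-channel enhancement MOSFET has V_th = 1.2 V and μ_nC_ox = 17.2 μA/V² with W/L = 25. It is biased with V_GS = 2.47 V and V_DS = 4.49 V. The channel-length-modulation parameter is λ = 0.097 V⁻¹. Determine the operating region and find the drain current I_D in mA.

Saturation; I_D = 0.498 mA

k_n = μ_nC_ox · (W/L) = 0.43 mA/V².
V_ov = V_GS − V_th = 2.47 − 1.2 = 1.27 V.
Since V_DS = 4.49 V ≥ V_ov = 1.27 V, the device is in saturation.
I_D = ½ k_n V_ov² (1 + λ V_DS) = 0.5 × 0.43 × 1.27² × (1 + 0.097 × 4.49) = 0.498 mA.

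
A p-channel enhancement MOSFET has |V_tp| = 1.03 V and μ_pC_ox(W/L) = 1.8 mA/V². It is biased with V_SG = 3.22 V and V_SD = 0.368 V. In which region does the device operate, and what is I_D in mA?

V_ov = V_SG − |V_tp| = 3.22 − 1.03 = 2.19 V.
Since V_SD = 0.368 V < V_ov = 2.19 V, the device is in the triode region.
I_D = k_p [V_ov · V_SD − ½ V_SD²] = 1.8 × [2.19 × 0.368 − 0.5 × 0.368²] = 1.33 mA.

Triode; I_D = 1.33 mA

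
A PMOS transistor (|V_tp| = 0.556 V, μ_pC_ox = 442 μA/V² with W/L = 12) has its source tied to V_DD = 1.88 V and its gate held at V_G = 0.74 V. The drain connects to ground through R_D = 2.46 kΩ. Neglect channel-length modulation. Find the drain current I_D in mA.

V_SG = V_DD − V_G = 1.88 − 0.74 = 1.14 V, so V_ov = 1.14 − 0.556 = 0.584 V.
k_p = μ_pC_ox · (W/L) = 5.304 mA/V².
Assume saturation: I_D = ½ k_p V_ov² = 0.5 × 5.304 × 0.584² = 0.904 mA, giving V_SD = V_DD − I_D R_D = 1.88 − 0.904 × 2.46 = -0.345 V.
But -0.345 V < V_ov = 0.584 V, so the device is actually in triode.
In triode I_D = k_p[V_ov V_SD − ½ V_SD²] and I_D = (V_DD − V_SD)/R_D. Equating: 6.52 V_SD² − 8.62 V_SD + 1.88 = 0, giving V_SD = 0.276 V (the root below V_ov).
I_D = (1.88 − 0.276) / 2.46 = 0.652 mA.

I_D = 0.652 mA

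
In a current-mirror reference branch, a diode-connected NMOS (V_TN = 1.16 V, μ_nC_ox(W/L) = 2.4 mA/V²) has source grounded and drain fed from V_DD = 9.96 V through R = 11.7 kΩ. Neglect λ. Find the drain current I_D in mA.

With gate tied to drain, V_GS = V_DS ≥ V_GS − V_TN, so the device is in saturation.
KCL at the drain: ½ k_n (V_GS − V_TN)² = (V_DD − V_GS)/R.
Let x = V_GS − 1.16. Then 14 x² + x − 8.8 = 0, giving x = 0.757 V (positive root), so V_GS = 1.92 V.
I_D = (V_DD − V_GS)/R = (9.96 − 1.92) / 11.7 = 0.687 mA.

I_D = 0.687 mA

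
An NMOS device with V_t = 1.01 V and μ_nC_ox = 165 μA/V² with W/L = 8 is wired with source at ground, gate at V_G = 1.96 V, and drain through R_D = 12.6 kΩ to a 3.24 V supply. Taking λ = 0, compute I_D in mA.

V_GS = V_G = 1.96 V, so V_ov = 1.96 − 1.01 = 0.95 V.
k_n = μ_nC_ox · (W/L) = 1.32 mA/V².
Assume saturation: I_D = ½ k_n V_ov² = 0.5 × 1.32 × 0.95² = 0.596 mA, giving V_DS = V_DD − I_D R_D = 3.24 − 0.596 × 12.6 = -4.27 V.
But -4.27 V < V_ov = 0.95 V, so the device is actually in triode.
In triode I_D = k_n[V_ov V_DS − ½ V_DS²] and I_D = (V_DD − V_DS)/R_D. Equating: 8.32 V_DS² − 16.8 V_DS + 3.24 = 0, giving V_DS = 0.216 V (the root below V_ov).
I_D = (3.24 − 0.216) / 12.6 = 0.24 mA.

I_D = 0.240 mA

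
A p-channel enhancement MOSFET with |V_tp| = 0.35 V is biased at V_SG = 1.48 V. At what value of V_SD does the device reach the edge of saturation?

V_SD,sat = 1.13 V

The boundary between triode and saturation is V_SD = V_SG − |V_tp| = V_ov.
V_ov = 1.48 − 0.35 = 1.13 V.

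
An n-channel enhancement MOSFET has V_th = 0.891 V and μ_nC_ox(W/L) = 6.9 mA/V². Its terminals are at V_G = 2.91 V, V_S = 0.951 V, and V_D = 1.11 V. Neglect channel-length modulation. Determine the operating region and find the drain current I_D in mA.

Triode; I_D = 1.08 mA

V_GS = V_G − V_S = 2.91 − 0.951 = 1.96 V; V_DS = V_D − V_S = 1.11 − 0.951 = 0.159 V.
V_ov = V_GS − V_th = 1.96 − 0.891 = 1.07 V.
Since V_DS = 0.159 V < V_ov = 1.07 V, the device is in the triode region.
I_D = k_n [V_ov · V_DS − ½ V_DS²] = 6.9 × [1.07 × 0.159 − 0.5 × 0.159²] = 1.08 mA.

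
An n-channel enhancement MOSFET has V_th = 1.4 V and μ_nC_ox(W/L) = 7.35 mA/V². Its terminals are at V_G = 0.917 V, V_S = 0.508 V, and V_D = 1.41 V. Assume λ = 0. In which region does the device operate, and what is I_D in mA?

Cutoff; I_D = 0 mA

V_GS = V_G − V_S = 0.917 − 0.508 = 0.409 V; V_DS = V_D − V_S = 1.41 − 0.508 = 0.902 V.
V_GS = 0.409 V < V_th = 1.4 V, so the transistor is in cutoff.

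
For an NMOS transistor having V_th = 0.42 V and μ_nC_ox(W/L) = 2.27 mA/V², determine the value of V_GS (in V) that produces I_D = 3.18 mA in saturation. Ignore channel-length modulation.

In saturation I_D = ½ k_n (V_GS − V_th)², so V_GS − V_th = √(2 I_D / k_n) = √(2 × 3.18 / 2.27) = 1.67 V.
V_GS = 0.42 + 1.67 = 2.09 V.

V_GS = 2.09 V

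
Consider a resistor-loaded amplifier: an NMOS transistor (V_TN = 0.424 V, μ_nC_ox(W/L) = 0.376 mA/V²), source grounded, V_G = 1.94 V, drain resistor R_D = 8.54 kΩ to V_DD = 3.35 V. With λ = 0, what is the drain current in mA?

V_GS = V_G = 1.94 V, so V_ov = 1.94 − 0.424 = 1.52 V.
Assume saturation: I_D = ½ k_n V_ov² = 0.5 × 0.376 × 1.52² = 0.432 mA, giving V_DS = V_DD − I_D R_D = 3.35 − 0.432 × 8.54 = -0.34 V.
But -0.34 V < V_ov = 1.52 V, so the device is actually in triode.
In triode I_D = k_n[V_ov V_DS − ½ V_DS²] and I_D = (V_DD − V_DS)/R_D. Equating: 1.61 V_DS² − 5.868 V_DS + 3.35 = 0, giving V_DS = 0.708 V (the root below V_ov).
I_D = (3.35 − 0.708) / 8.54 = 0.309 mA.

I_D = 0.309 mA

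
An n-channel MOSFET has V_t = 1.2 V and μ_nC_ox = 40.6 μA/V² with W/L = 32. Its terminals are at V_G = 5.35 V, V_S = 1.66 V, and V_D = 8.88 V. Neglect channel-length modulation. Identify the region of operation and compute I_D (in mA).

V_GS = V_G − V_S = 5.35 − 1.66 = 3.69 V; V_DS = V_D − V_S = 8.88 − 1.66 = 7.22 V.
k_n = μ_nC_ox · (W/L) = 1.299 mA/V².
V_ov = V_GS − V_t = 3.69 − 1.2 = 2.49 V.
Since V_DS = 7.22 V ≥ V_ov = 2.49 V, the device is in saturation.
I_D = ½ k_n V_ov² = 0.5 × 1.299 × 2.49² = 4.03 mA.

Saturation; I_D = 4.03 mA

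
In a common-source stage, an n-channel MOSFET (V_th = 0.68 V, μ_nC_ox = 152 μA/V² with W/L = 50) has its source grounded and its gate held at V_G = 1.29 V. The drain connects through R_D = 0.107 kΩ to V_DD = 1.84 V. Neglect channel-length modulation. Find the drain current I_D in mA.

I_D = 1.41 mA

V_GS = V_G = 1.29 V, so V_ov = 1.29 − 0.68 = 0.61 V.
k_n = μ_nC_ox · (W/L) = 7.6 mA/V².
Assume saturation: I_D = ½ k_n V_ov² = 0.5 × 7.6 × 0.61² = 1.41 mA, giving V_DS = V_DD − I_D R_D = 1.84 − 1.41 × 0.107 = 1.69 V.
V_DS = 1.69 V ≥ V_ov = 0.61 V, confirming saturation.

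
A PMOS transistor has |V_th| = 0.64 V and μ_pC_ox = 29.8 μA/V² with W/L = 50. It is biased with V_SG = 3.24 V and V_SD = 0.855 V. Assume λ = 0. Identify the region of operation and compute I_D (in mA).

k_p = μ_pC_ox · (W/L) = 1.49 mA/V².
V_ov = V_SG − |V_th| = 3.24 − 0.64 = 2.6 V.
Since V_SD = 0.855 V < V_ov = 2.6 V, the device is in the triode region.
I_D = k_p [V_ov · V_SD − ½ V_SD²] = 1.49 × [2.6 × 0.855 − 0.5 × 0.855²] = 2.77 mA.

Triode; I_D = 2.77 mA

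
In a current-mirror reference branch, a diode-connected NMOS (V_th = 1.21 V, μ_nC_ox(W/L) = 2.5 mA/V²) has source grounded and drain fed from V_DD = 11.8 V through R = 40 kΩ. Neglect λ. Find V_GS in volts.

With gate tied to drain, V_GS = V_DS ≥ V_GS − V_th, so the device is in saturation.
KCL at the drain: ½ k_n (V_GS − V_th)² = (V_DD − V_GS)/R.
Let x = V_GS − 1.21. Then 50 x² + x − 10.59 = 0, giving x = 0.45 V (positive root), so V_GS = 1.66 V.
I_D = (V_DD − V_GS)/R = (11.8 − 1.66) / 40 = 0.253 mA.

V_GS = 1.66 V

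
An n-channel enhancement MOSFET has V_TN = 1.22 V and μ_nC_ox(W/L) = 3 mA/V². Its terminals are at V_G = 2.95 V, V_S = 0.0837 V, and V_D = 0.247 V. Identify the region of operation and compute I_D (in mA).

V_GS = V_G − V_S = 2.95 − 0.0837 = 2.87 V; V_DS = V_D − V_S = 0.247 − 0.0837 = 0.163 V.
V_ov = V_GS − V_TN = 2.87 − 1.22 = 1.65 V.
Since V_DS = 0.163 V < V_ov = 1.65 V, the device is in the triode region.
I_D = k_n [V_ov · V_DS − ½ V_DS²] = 3 × [1.65 × 0.163 − 0.5 × 0.163²] = 0.767 mA.

Triode; I_D = 0.767 mA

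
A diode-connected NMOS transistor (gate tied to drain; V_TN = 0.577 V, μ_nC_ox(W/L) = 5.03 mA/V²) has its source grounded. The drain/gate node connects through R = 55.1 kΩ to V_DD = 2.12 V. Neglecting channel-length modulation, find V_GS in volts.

With gate tied to drain, V_GS = V_DS ≥ V_GS − V_TN, so the device is in saturation.
KCL at the drain: ½ k_n (V_GS − V_TN)² = (V_DD − V_GS)/R.
Let x = V_GS − 0.577. Then 139 x² + x − 1.543 = 0, giving x = 0.102 V (positive root), so V_GS = 0.679 V.
I_D = (V_DD − V_GS)/R = (2.12 − 0.679) / 55.1 = 0.0262 mA.

V_GS = 0.679 V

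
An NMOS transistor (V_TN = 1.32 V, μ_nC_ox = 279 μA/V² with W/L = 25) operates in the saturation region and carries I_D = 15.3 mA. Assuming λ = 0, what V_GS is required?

k_n = μ_nC_ox · (W/L) = 6.975 mA/V².
In saturation I_D = ½ k_n (V_GS − V_TN)², so V_GS − V_TN = √(2 I_D / k_n) = √(2 × 15.3 / 6.975) = 2.09 V.
V_GS = 1.32 + 2.09 = 3.41 V.

V_GS = 3.41 V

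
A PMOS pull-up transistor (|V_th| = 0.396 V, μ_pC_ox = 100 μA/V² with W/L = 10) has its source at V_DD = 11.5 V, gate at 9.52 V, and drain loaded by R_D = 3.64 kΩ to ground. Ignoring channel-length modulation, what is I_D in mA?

I_D = 1.25 mA

V_SG = V_DD − V_G = 11.5 − 9.52 = 1.98 V, so V_ov = 1.98 − 0.396 = 1.58 V.
k_p = μ_pC_ox · (W/L) = 1 mA/V².
Assume saturation: I_D = ½ k_p V_ov² = 0.5 × 1 × 1.58² = 1.25 mA, giving V_SD = V_DD − I_D R_D = 11.5 − 1.25 × 3.64 = 6.93 V.
V_SD = 6.93 V ≥ V_ov = 1.58 V, confirming saturation.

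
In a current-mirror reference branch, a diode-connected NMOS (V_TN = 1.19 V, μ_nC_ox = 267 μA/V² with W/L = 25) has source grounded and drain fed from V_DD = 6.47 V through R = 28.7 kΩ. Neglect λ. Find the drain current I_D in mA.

I_D = 0.176 mA

With gate tied to drain, V_GS = V_DS ≥ V_GS − V_TN, so the device is in saturation.
k_n = μ_nC_ox · (W/L) = 6.675 mA/V².
KCL at the drain: ½ k_n (V_GS − V_TN)² = (V_DD − V_GS)/R.
Let x = V_GS − 1.19. Then 95.8 x² + x − 5.28 = 0, giving x = 0.23 V (positive root), so V_GS = 1.42 V.
I_D = (V_DD − V_GS)/R = (6.47 − 1.42) / 28.7 = 0.176 mA.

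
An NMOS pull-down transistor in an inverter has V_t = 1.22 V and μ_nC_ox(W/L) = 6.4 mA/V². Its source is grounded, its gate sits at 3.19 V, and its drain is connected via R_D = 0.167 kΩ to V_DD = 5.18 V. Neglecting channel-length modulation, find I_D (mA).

V_GS = V_G = 3.19 V, so V_ov = 3.19 − 1.22 = 1.97 V.
Assume saturation: I_D = ½ k_n V_ov² = 0.5 × 6.4 × 1.97² = 12.4 mA, giving V_DS = V_DD − I_D R_D = 5.18 − 12.4 × 0.167 = 3.11 V.
V_DS = 3.11 V ≥ V_ov = 1.97 V, confirming saturation.

I_D = 12.4 mA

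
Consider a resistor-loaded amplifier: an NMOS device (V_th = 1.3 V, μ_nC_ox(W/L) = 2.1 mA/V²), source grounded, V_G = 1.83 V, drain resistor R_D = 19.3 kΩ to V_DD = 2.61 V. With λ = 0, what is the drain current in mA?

V_GS = V_G = 1.83 V, so V_ov = 1.83 − 1.3 = 0.53 V.
Assume saturation: I_D = ½ k_n V_ov² = 0.5 × 2.1 × 0.53² = 0.295 mA, giving V_DS = V_DD − I_D R_D = 2.61 − 0.295 × 19.3 = -3.08 V.
But -3.08 V < V_ov = 0.53 V, so the device is actually in triode.
In triode I_D = k_n[V_ov V_DS − ½ V_DS²] and I_D = (V_DD − V_DS)/R_D. Equating: 20.3 V_DS² − 22.48 V_DS + 2.61 = 0, giving V_DS = 0.132 V (the root below V_ov).
I_D = (2.61 − 0.132) / 19.3 = 0.128 mA.

I_D = 0.128 mA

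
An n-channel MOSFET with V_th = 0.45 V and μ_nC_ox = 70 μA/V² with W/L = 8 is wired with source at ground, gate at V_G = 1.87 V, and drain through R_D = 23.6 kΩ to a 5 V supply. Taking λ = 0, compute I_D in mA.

V_GS = V_G = 1.87 V, so V_ov = 1.87 − 0.45 = 1.42 V.
k_n = μ_nC_ox · (W/L) = 0.56 mA/V².
Assume saturation: I_D = ½ k_n V_ov² = 0.5 × 0.56 × 1.42² = 0.565 mA, giving V_DS = V_DD − I_D R_D = 5 − 0.565 × 23.6 = -8.32 V.
But -8.32 V < V_ov = 1.42 V, so the device is actually in triode.
In triode I_D = k_n[V_ov V_DS − ½ V_DS²] and I_D = (V_DD − V_DS)/R_D. Equating: 6.61 V_DS² − 19.77 V_DS + 5 = 0, giving V_DS = 0.279 V (the root below V_ov).
I_D = (5 − 0.279) / 23.6 = 0.2 mA.

I_D = 0.200 mA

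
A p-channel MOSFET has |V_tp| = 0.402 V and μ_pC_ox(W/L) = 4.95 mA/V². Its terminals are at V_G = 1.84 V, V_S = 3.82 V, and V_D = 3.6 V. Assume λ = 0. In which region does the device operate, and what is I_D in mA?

V_SG = V_S − V_G = 3.82 − 1.84 = 1.98 V; V_SD = V_S − V_D = 3.82 − 3.6 = 0.22 V.
V_ov = V_SG − |V_tp| = 1.98 − 0.402 = 1.58 V.
Since V_SD = 0.22 V < V_ov = 1.58 V, the device is in the triode region.
I_D = k_p [V_ov · V_SD − ½ V_SD²] = 4.95 × [1.58 × 0.22 − 0.5 × 0.22²] = 1.6 mA.

Triode; I_D = 1.60 mA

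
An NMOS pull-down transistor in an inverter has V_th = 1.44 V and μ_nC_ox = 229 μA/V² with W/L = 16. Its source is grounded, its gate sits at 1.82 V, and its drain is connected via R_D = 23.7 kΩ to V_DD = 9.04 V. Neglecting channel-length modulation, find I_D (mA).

I_D = 0.265 mA

V_GS = V_G = 1.82 V, so V_ov = 1.82 − 1.44 = 0.38 V.
k_n = μ_nC_ox · (W/L) = 3.664 mA/V².
Assume saturation: I_D = ½ k_n V_ov² = 0.5 × 3.664 × 0.38² = 0.265 mA, giving V_DS = V_DD − I_D R_D = 9.04 − 0.265 × 23.7 = 2.77 V.
V_DS = 2.77 V ≥ V_ov = 0.38 V, confirming saturation.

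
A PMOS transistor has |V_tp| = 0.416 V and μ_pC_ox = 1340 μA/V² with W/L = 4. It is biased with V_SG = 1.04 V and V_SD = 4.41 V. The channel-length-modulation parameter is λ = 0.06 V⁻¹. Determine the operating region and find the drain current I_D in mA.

k_p = μ_pC_ox · (W/L) = 5.36 mA/V².
V_ov = V_SG − |V_tp| = 1.04 − 0.416 = 0.624 V.
Since V_SD = 4.41 V ≥ V_ov = 0.624 V, the device is in saturation.
I_D = ½ k_p V_ov² (1 + λ V_SD) = 0.5 × 5.36 × 0.624² × (1 + 0.06 × 4.41) = 1.32 mA.

Saturation; I_D = 1.32 mA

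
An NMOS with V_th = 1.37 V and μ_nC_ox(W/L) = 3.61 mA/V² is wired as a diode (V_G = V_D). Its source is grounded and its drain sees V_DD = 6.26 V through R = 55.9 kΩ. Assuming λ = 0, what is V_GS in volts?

V_GS = 1.59 V

With gate tied to drain, V_GS = V_DS ≥ V_GS − V_th, so the device is in saturation.
KCL at the drain: ½ k_n (V_GS − V_th)² = (V_DD − V_GS)/R.
Let x = V_GS − 1.37. Then 101 x² + x − 4.89 = 0, giving x = 0.215 V (positive root), so V_GS = 1.59 V.
I_D = (V_DD − V_GS)/R = (6.26 − 1.59) / 55.9 = 0.0836 mA.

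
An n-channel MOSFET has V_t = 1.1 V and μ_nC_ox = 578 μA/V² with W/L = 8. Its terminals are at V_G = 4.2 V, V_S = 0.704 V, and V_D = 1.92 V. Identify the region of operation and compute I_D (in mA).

Triode; I_D = 10.1 mA

V_GS = V_G − V_S = 4.2 − 0.704 = 3.5 V; V_DS = V_D − V_S = 1.92 − 0.704 = 1.22 V.
k_n = μ_nC_ox · (W/L) = 4.624 mA/V².
V_ov = V_GS − V_t = 3.5 − 1.1 = 2.4 V.
Since V_DS = 1.22 V < V_ov = 2.4 V, the device is in the triode region.
I_D = k_n [V_ov · V_DS − ½ V_DS²] = 4.624 × [2.4 × 1.22 − 0.5 × 1.22²] = 10.1 mA.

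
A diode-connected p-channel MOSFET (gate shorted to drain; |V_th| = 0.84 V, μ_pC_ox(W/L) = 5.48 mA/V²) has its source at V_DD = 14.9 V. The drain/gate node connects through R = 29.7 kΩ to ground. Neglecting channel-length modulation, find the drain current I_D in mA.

With gate tied to drain, V_SG = V_SD ≥ V_SG − |V_th|, so the device is in saturation.
KCL at the drain: ½ k_p (V_SG − |V_th|)² = (V_DD − V_SG)/R.
Let x = V_SG − 0.84. Then 81.4 x² + x − 14.06 = 0, giving x = 0.41 V (positive root), so V_SG = 1.25 V.
I_D = (V_DD − V_SG)/R = (14.9 − 1.25) / 29.7 = 0.46 mA.

I_D = 0.460 mA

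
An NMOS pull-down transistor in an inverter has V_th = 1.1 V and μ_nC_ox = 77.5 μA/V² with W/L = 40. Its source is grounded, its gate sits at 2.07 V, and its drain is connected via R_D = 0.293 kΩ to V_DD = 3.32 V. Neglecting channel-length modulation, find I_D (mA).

I_D = 1.46 mA

V_GS = V_G = 2.07 V, so V_ov = 2.07 − 1.1 = 0.97 V.
k_n = μ_nC_ox · (W/L) = 3.1 mA/V².
Assume saturation: I_D = ½ k_n V_ov² = 0.5 × 3.1 × 0.97² = 1.46 mA, giving V_DS = V_DD − I_D R_D = 3.32 − 1.46 × 0.293 = 2.89 V.
V_DS = 2.89 V ≥ V_ov = 0.97 V, confirming saturation.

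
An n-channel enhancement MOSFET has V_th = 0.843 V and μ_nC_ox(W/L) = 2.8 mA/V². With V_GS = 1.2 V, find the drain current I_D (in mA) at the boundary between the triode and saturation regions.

At the boundary V_DS = V_ov = V_GS − V_th = 1.2 − 0.843 = 0.357 V.
I_D = ½ k_n V_ov² = 0.5 × 2.8 × 0.357² = 0.178 mA.

I_D = 0.178 mA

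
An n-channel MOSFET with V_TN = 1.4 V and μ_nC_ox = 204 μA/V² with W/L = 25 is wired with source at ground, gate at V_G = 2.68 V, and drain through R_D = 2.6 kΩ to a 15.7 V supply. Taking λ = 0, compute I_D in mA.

I_D = 4.18 mA

V_GS = V_G = 2.68 V, so V_ov = 2.68 − 1.4 = 1.28 V.
k_n = μ_nC_ox · (W/L) = 5.1 mA/V².
Assume saturation: I_D = ½ k_n V_ov² = 0.5 × 5.1 × 1.28² = 4.18 mA, giving V_DS = V_DD − I_D R_D = 15.7 − 4.18 × 2.6 = 4.84 V.
V_DS = 4.84 V ≥ V_ov = 1.28 V, confirming saturation.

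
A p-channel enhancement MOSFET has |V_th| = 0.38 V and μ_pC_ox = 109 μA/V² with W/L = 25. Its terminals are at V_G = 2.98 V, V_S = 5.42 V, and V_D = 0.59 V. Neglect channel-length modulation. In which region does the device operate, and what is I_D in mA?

Saturation; I_D = 5.78 mA

V_SG = V_S − V_G = 5.42 − 2.98 = 2.44 V; V_SD = V_S − V_D = 5.42 − 0.59 = 4.83 V.
k_p = μ_pC_ox · (W/L) = 2.725 mA/V².
V_ov = V_SG − |V_th| = 2.44 − 0.38 = 2.06 V.
Since V_SD = 4.83 V ≥ V_ov = 2.06 V, the device is in saturation.
I_D = ½ k_p V_ov² = 0.5 × 2.725 × 2.06² = 5.78 mA.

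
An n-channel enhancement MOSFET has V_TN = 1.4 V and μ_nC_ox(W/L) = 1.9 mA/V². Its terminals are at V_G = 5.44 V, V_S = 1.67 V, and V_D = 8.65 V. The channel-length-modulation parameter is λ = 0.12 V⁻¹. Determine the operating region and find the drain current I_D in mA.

Saturation; I_D = 9.81 mA

V_GS = V_G − V_S = 5.44 − 1.67 = 3.77 V; V_DS = V_D − V_S = 8.65 − 1.67 = 6.98 V.
V_ov = V_GS − V_TN = 3.77 − 1.4 = 2.37 V.
Since V_DS = 6.98 V ≥ V_ov = 2.37 V, the device is in saturation.
I_D = ½ k_n V_ov² (1 + λ V_DS) = 0.5 × 1.9 × 2.37² × (1 + 0.12 × 6.98) = 9.81 mA.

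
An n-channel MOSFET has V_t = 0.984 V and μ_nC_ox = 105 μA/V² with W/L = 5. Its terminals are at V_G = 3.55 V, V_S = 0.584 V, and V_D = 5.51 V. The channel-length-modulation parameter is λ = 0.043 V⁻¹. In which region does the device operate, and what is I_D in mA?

V_GS = V_G − V_S = 3.55 − 0.584 = 2.97 V; V_DS = V_D − V_S = 5.51 − 0.584 = 4.93 V.
k_n = μ_nC_ox · (W/L) = 0.525 mA/V².
V_ov = V_GS − V_t = 2.97 − 0.984 = 1.98 V.
Since V_DS = 4.93 V ≥ V_ov = 1.98 V, the device is in saturation.
I_D = ½ k_n V_ov² (1 + λ V_DS) = 0.5 × 0.525 × 1.98² × (1 + 0.043 × 4.93) = 1.25 mA.

Saturation; I_D = 1.25 mA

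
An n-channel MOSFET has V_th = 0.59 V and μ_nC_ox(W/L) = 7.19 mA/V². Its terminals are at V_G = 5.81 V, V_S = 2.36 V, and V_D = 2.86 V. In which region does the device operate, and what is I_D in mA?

V_GS = V_G − V_S = 5.81 − 2.36 = 3.45 V; V_DS = V_D − V_S = 2.86 − 2.36 = 0.5 V.
V_ov = V_GS − V_th = 3.45 − 0.59 = 2.86 V.
Since V_DS = 0.5 V < V_ov = 2.86 V, the device is in the triode region.
I_D = k_n [V_ov · V_DS − ½ V_DS²] = 7.19 × [2.86 × 0.5 − 0.5 × 0.5²] = 9.38 mA.

Triode; I_D = 9.38 mA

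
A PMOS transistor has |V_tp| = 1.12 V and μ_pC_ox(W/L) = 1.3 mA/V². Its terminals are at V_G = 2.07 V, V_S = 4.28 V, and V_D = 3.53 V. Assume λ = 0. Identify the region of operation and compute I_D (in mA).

V_SG = V_S − V_G = 4.28 − 2.07 = 2.21 V; V_SD = V_S − V_D = 4.28 − 3.53 = 0.75 V.
V_ov = V_SG − |V_tp| = 2.21 − 1.12 = 1.09 V.
Since V_SD = 0.75 V < V_ov = 1.09 V, the device is in the triode region.
I_D = k_p [V_ov · V_SD − ½ V_SD²] = 1.3 × [1.09 × 0.75 − 0.5 × 0.75²] = 0.697 mA.

Triode; I_D = 0.697 mA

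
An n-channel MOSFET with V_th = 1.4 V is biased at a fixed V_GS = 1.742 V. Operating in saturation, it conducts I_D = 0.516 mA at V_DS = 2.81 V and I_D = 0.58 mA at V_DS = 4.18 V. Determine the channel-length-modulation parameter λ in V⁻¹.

With V_GS fixed, I_D ∝ (1 + λ V_DS) in saturation, so I_D2/I_D1 = (1 + λ V_DS2)/(1 + λ V_DS1).
0.58/0.516 = 1.124 = (1 + 4.18 λ)/(1 + 2.81 λ).
Solving: λ (I_D1 V_DS2 − I_D2 V_DS1) = I_D2 − I_D1, so λ = (0.58 − 0.516) / (0.516 × 4.18 − 0.58 × 2.81) = 0.064 / 0.527 = 0.121 V⁻¹.

λ = 0.121 V⁻¹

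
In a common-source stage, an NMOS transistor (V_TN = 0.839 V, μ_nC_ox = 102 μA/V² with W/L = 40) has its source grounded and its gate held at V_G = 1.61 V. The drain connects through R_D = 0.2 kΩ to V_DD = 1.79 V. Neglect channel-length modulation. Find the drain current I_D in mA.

I_D = 1.21 mA

V_GS = V_G = 1.61 V, so V_ov = 1.61 − 0.839 = 0.771 V.
k_n = μ_nC_ox · (W/L) = 4.08 mA/V².
Assume saturation: I_D = ½ k_n V_ov² = 0.5 × 4.08 × 0.771² = 1.21 mA, giving V_DS = V_DD − I_D R_D = 1.79 − 1.21 × 0.2 = 1.55 V.
V_DS = 1.55 V ≥ V_ov = 0.771 V, confirming saturation.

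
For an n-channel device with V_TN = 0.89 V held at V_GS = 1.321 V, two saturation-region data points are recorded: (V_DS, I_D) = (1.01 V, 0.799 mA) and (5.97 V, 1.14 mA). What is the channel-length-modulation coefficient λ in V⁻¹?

With V_GS fixed, I_D ∝ (1 + λ V_DS) in saturation, so I_D2/I_D1 = (1 + λ V_DS2)/(1 + λ V_DS1).
1.14/0.799 = 1.427 = (1 + 5.97 λ)/(1 + 1.01 λ).
Solving: λ (I_D1 V_DS2 − I_D2 V_DS1) = I_D2 − I_D1, so λ = (1.14 − 0.799) / (0.799 × 5.97 − 1.14 × 1.01) = 0.341 / 3.62 = 0.0942 V⁻¹.

λ = 0.0942 V⁻¹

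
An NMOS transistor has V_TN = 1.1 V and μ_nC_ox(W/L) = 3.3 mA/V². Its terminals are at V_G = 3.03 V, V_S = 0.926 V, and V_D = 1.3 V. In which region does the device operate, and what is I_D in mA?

V_GS = V_G − V_S = 3.03 − 0.926 = 2.1 V; V_DS = V_D − V_S = 1.3 − 0.926 = 0.374 V.
V_ov = V_GS − V_TN = 2.1 − 1.1 = 1 V.
Since V_DS = 0.374 V < V_ov = 1 V, the device is in the triode region.
I_D = k_n [V_ov · V_DS − ½ V_DS²] = 3.3 × [1 × 0.374 − 0.5 × 0.374²] = 1.01 mA.

Triode; I_D = 1.01 mA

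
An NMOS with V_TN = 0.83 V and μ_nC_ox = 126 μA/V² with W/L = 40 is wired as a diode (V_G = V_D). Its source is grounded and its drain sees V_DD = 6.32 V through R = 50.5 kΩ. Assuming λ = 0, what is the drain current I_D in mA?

I_D = 0.105 mA

With gate tied to drain, V_GS = V_DS ≥ V_GS − V_TN, so the device is in saturation.
k_n = μ_nC_ox · (W/L) = 5.04 mA/V².
KCL at the drain: ½ k_n (V_GS − V_TN)² = (V_DD − V_GS)/R.
Let x = V_GS − 0.83. Then 127 x² + x − 5.49 = 0, giving x = 0.204 V (positive root), so V_GS = 1.03 V.
I_D = (V_DD − V_GS)/R = (6.32 − 1.03) / 50.5 = 0.105 mA.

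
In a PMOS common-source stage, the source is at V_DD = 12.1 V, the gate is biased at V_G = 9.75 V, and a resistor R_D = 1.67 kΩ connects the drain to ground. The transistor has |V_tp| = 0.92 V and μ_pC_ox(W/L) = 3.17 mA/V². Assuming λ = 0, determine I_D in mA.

I_D = 3.24 mA

V_SG = V_DD − V_G = 12.1 − 9.75 = 2.35 V, so V_ov = 2.35 − 0.92 = 1.43 V.
Assume saturation: I_D = ½ k_p V_ov² = 0.5 × 3.17 × 1.43² = 3.24 mA, giving V_SD = V_DD − I_D R_D = 12.1 − 3.24 × 1.67 = 6.69 V.
V_SD = 6.69 V ≥ V_ov = 1.43 V, confirming saturation.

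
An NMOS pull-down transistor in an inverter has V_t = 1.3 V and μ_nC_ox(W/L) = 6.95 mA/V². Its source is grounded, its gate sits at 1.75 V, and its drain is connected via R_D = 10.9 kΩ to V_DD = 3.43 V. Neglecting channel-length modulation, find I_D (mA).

I_D = 0.304 mA

V_GS = V_G = 1.75 V, so V_ov = 1.75 − 1.3 = 0.45 V.
Assume saturation: I_D = ½ k_n V_ov² = 0.5 × 6.95 × 0.45² = 0.704 mA, giving V_DS = V_DD − I_D R_D = 3.43 − 0.704 × 10.9 = -4.24 V.
But -4.24 V < V_ov = 0.45 V, so the device is actually in triode.
In triode I_D = k_n[V_ov V_DS − ½ V_DS²] and I_D = (V_DD − V_DS)/R_D. Equating: 37.9 V_DS² − 35.09 V_DS + 3.43 = 0, giving V_DS = 0.111 V (the root below V_ov).
I_D = (3.43 − 0.111) / 10.9 = 0.304 mA.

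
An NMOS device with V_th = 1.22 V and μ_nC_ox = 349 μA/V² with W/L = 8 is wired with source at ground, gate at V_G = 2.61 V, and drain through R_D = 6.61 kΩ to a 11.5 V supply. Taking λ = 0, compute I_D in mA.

V_GS = V_G = 2.61 V, so V_ov = 2.61 − 1.22 = 1.39 V.
k_n = μ_nC_ox · (W/L) = 2.792 mA/V².
Assume saturation: I_D = ½ k_n V_ov² = 0.5 × 2.792 × 1.39² = 2.7 mA, giving V_DS = V_DD − I_D R_D = 11.5 − 2.7 × 6.61 = -6.33 V.
But -6.33 V < V_ov = 1.39 V, so the device is actually in triode.
In triode I_D = k_n[V_ov V_DS − ½ V_DS²] and I_D = (V_DD − V_DS)/R_D. Equating: 9.23 V_DS² − 26.65 V_DS + 11.5 = 0, giving V_DS = 0.528 V (the root below V_ov).
I_D = (11.5 − 0.528) / 6.61 = 1.66 mA.

I_D = 1.66 mA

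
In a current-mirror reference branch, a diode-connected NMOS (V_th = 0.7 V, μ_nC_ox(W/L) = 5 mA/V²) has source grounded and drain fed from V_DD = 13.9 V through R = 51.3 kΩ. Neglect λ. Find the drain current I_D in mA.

I_D = 0.251 mA

With gate tied to drain, V_GS = V_DS ≥ V_GS − V_th, so the device is in saturation.
KCL at the drain: ½ k_n (V_GS − V_th)² = (V_DD − V_GS)/R.
Let x = V_GS − 0.7. Then 128 x² + x − 13.2 = 0, giving x = 0.317 V (positive root), so V_GS = 1.02 V.
I_D = (V_DD − V_GS)/R = (13.9 − 1.02) / 51.3 = 0.251 mA.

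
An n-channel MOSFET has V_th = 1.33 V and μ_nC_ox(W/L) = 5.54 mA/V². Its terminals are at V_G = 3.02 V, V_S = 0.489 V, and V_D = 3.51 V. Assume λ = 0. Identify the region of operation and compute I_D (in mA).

Saturation; I_D = 4.00 mA

V_GS = V_G − V_S = 3.02 − 0.489 = 2.53 V; V_DS = V_D − V_S = 3.51 − 0.489 = 3.02 V.
V_ov = V_GS − V_th = 2.53 − 1.33 = 1.2 V.
Since V_DS = 3.02 V ≥ V_ov = 1.2 V, the device is in saturation.
I_D = ½ k_n V_ov² = 0.5 × 5.54 × 1.2² = 4 mA.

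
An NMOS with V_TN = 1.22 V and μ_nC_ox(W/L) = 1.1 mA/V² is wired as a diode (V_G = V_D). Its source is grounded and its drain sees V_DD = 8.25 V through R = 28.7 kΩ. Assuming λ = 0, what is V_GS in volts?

With gate tied to drain, V_GS = V_DS ≥ V_GS − V_TN, so the device is in saturation.
KCL at the drain: ½ k_n (V_GS − V_TN)² = (V_DD − V_GS)/R.
Let x = V_GS − 1.22. Then 15.8 x² + x − 7.03 = 0, giving x = 0.636 V (positive root), so V_GS = 1.86 V.
I_D = (V_DD − V_GS)/R = (8.25 − 1.86) / 28.7 = 0.223 mA.

V_GS = 1.86 V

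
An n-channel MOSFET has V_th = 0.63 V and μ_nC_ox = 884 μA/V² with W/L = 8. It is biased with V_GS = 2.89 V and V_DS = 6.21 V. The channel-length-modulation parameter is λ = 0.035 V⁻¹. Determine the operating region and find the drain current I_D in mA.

Saturation; I_D = 22.0 mA

k_n = μ_nC_ox · (W/L) = 7.072 mA/V².
V_ov = V_GS − V_th = 2.89 − 0.63 = 2.26 V.
Since V_DS = 6.21 V ≥ V_ov = 2.26 V, the device is in saturation.
I_D = ½ k_n V_ov² (1 + λ V_DS) = 0.5 × 7.072 × 2.26² × (1 + 0.035 × 6.21) = 22 mA.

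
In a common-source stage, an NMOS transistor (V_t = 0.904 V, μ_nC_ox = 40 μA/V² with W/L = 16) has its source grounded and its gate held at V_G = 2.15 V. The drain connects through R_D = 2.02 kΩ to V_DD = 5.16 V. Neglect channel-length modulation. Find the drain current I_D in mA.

V_GS = V_G = 2.15 V, so V_ov = 2.15 − 0.904 = 1.25 V.
k_n = μ_nC_ox · (W/L) = 0.64 mA/V².
Assume saturation: I_D = ½ k_n V_ov² = 0.5 × 0.64 × 1.25² = 0.497 mA, giving V_DS = V_DD − I_D R_D = 5.16 − 0.497 × 2.02 = 4.16 V.
V_DS = 4.16 V ≥ V_ov = 1.25 V, confirming saturation.

I_D = 0.497 mA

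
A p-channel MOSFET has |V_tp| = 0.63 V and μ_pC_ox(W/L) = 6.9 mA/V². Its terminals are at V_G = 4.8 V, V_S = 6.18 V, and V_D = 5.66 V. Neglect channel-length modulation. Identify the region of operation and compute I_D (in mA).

V_SG = V_S − V_G = 6.18 − 4.8 = 1.38 V; V_SD = V_S − V_D = 6.18 − 5.66 = 0.52 V.
V_ov = V_SG − |V_tp| = 1.38 − 0.63 = 0.75 V.
Since V_SD = 0.52 V < V_ov = 0.75 V, the device is in the triode region.
I_D = k_p [V_ov · V_SD − ½ V_SD²] = 6.9 × [0.75 × 0.52 − 0.5 × 0.52²] = 1.76 mA.

Triode; I_D = 1.76 mA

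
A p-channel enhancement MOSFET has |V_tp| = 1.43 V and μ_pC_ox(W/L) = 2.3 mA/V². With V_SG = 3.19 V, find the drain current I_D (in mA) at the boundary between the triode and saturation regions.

At the boundary V_SD = V_ov = V_SG − |V_tp| = 3.19 − 1.43 = 1.76 V.
I_D = ½ k_p V_ov² = 0.5 × 2.3 × 1.76² = 3.56 mA.

I_D = 3.56 mA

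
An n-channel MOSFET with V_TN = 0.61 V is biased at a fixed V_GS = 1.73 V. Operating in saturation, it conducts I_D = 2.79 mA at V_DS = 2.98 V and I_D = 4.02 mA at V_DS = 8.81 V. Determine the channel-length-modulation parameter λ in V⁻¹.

With V_GS fixed, I_D ∝ (1 + λ V_DS) in saturation, so I_D2/I_D1 = (1 + λ V_DS2)/(1 + λ V_DS1).
4.02/2.79 = 1.441 = (1 + 8.81 λ)/(1 + 2.98 λ).
Solving: λ (I_D1 V_DS2 − I_D2 V_DS1) = I_D2 − I_D1, so λ = (4.02 − 2.79) / (2.79 × 8.81 − 4.02 × 2.98) = 1.23 / 12.6 = 0.0976 V⁻¹.

λ = 0.0976 V⁻¹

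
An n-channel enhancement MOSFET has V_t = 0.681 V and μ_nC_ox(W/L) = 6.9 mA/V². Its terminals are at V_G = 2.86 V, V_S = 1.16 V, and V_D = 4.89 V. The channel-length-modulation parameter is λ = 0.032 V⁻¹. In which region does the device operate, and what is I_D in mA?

V_GS = V_G − V_S = 2.86 − 1.16 = 1.7 V; V_DS = V_D − V_S = 4.89 − 1.16 = 3.73 V.
V_ov = V_GS − V_t = 1.7 − 0.681 = 1.02 V.
Since V_DS = 3.73 V ≥ V_ov = 1.02 V, the device is in saturation.
I_D = ½ k_n V_ov² (1 + λ V_DS) = 0.5 × 6.9 × 1.02² × (1 + 0.032 × 3.73) = 4.01 mA.

Saturation; I_D = 4.01 mA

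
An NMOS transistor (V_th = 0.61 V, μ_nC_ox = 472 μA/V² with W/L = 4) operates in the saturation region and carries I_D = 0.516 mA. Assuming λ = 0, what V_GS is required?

k_n = μ_nC_ox · (W/L) = 1.888 mA/V².
In saturation I_D = ½ k_n (V_GS − V_th)², so V_GS − V_th = √(2 I_D / k_n) = √(2 × 0.516 / 1.888) = 0.739 V.
V_GS = 0.61 + 0.739 = 1.35 V.

V_GS = 1.35 V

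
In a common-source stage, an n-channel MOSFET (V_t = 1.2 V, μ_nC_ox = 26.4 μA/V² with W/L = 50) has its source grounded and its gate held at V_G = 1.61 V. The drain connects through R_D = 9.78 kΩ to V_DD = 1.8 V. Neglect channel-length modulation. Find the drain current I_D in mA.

V_GS = V_G = 1.61 V, so V_ov = 1.61 − 1.2 = 0.41 V.
k_n = μ_nC_ox · (W/L) = 1.32 mA/V².
Assume saturation: I_D = ½ k_n V_ov² = 0.5 × 1.32 × 0.41² = 0.111 mA, giving V_DS = V_DD − I_D R_D = 1.8 − 0.111 × 9.78 = 0.715 V.
V_DS = 0.715 V ≥ V_ov = 0.41 V, confirming saturation.

I_D = 0.111 mA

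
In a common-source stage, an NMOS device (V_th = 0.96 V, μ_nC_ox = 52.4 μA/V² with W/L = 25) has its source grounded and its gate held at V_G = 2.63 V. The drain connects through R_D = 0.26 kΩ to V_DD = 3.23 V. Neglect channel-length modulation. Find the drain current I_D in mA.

I_D = 1.83 mA

V_GS = V_G = 2.63 V, so V_ov = 2.63 − 0.96 = 1.67 V.
k_n = μ_nC_ox · (W/L) = 1.31 mA/V².
Assume saturation: I_D = ½ k_n V_ov² = 0.5 × 1.31 × 1.67² = 1.83 mA, giving V_DS = V_DD − I_D R_D = 3.23 − 1.83 × 0.26 = 2.76 V.
V_DS = 2.76 V ≥ V_ov = 1.67 V, confirming saturation.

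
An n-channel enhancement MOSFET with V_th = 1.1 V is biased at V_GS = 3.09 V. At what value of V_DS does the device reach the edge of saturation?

V_DS,sat = 1.99 V

The boundary between triode and saturation is V_DS = V_GS − V_th = V_ov.
V_ov = 3.09 − 1.1 = 1.99 V.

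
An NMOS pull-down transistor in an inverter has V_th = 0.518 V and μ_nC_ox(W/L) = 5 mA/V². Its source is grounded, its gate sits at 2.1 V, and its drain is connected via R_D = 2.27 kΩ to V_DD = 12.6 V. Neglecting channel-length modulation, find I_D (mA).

V_GS = V_G = 2.1 V, so V_ov = 2.1 − 0.518 = 1.58 V.
Assume saturation: I_D = ½ k_n V_ov² = 0.5 × 5 × 1.58² = 6.26 mA, giving V_DS = V_DD − I_D R_D = 12.6 − 6.26 × 2.27 = -1.6 V.
But -1.6 V < V_ov = 1.58 V, so the device is actually in triode.
In triode I_D = k_n[V_ov V_DS − ½ V_DS²] and I_D = (V_DD − V_DS)/R_D. Equating: 5.67 V_DS² − 18.96 V_DS + 12.6 = 0, giving V_DS = 0.916 V (the root below V_ov).
I_D = (12.6 − 0.916) / 2.27 = 5.15 mA.

I_D = 5.15 mA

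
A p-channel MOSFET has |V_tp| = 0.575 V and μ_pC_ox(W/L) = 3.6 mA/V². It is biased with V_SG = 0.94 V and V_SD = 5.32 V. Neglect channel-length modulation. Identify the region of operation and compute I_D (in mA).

V_ov = V_SG − |V_tp| = 0.94 − 0.575 = 0.365 V.
Since V_SD = 5.32 V ≥ V_ov = 0.365 V, the device is in saturation.
I_D = ½ k_p V_ov² = 0.5 × 3.6 × 0.365² = 0.24 mA.

Saturation; I_D = 0.240 mA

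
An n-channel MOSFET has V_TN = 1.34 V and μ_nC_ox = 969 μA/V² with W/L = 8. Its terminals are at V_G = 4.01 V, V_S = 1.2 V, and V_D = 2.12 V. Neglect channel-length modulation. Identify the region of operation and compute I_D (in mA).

Triode; I_D = 7.20 mA

V_GS = V_G − V_S = 4.01 − 1.2 = 2.81 V; V_DS = V_D − V_S = 2.12 − 1.2 = 0.92 V.
k_n = μ_nC_ox · (W/L) = 7.752 mA/V².
V_ov = V_GS − V_TN = 2.81 − 1.34 = 1.47 V.
Since V_DS = 0.92 V < V_ov = 1.47 V, the device is in the triode region.
I_D = k_n [V_ov · V_DS − ½ V_DS²] = 7.752 × [1.47 × 0.92 − 0.5 × 0.92²] = 7.2 mA.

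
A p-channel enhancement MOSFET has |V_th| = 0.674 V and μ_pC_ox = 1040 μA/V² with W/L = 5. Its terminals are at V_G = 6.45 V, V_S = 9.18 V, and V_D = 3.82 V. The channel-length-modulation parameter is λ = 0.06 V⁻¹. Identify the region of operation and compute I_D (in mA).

V_SG = V_S − V_G = 9.18 − 6.45 = 2.73 V; V_SD = V_S − V_D = 9.18 − 3.82 = 5.36 V.
k_p = μ_pC_ox · (W/L) = 5.2 mA/V².
V_ov = V_SG − |V_th| = 2.73 − 0.674 = 2.06 V.
Since V_SD = 5.36 V ≥ V_ov = 2.06 V, the device is in saturation.
I_D = ½ k_p V_ov² (1 + λ V_SD) = 0.5 × 5.2 × 2.06² × (1 + 0.06 × 5.36) = 14.5 mA.

Saturation; I_D = 14.5 mA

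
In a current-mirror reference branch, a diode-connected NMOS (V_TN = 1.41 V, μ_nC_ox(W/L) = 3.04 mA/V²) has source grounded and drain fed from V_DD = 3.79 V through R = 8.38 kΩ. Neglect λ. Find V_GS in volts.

V_GS = 1.80 V

With gate tied to drain, V_GS = V_DS ≥ V_GS − V_TN, so the device is in saturation.
KCL at the drain: ½ k_n (V_GS − V_TN)² = (V_DD − V_GS)/R.
Let x = V_GS − 1.41. Then 12.7 x² + x − 2.38 = 0, giving x = 0.395 V (positive root), so V_GS = 1.8 V.
I_D = (V_DD − V_GS)/R = (3.79 − 1.8) / 8.38 = 0.237 mA.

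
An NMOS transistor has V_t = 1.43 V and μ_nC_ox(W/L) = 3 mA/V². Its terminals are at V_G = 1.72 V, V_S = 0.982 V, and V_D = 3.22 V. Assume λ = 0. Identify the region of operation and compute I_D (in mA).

V_GS = V_G − V_S = 1.72 − 0.982 = 0.738 V; V_DS = V_D − V_S = 3.22 − 0.982 = 2.24 V.
V_GS = 0.738 V < V_t = 1.43 V, so the transistor is in cutoff.

Cutoff; I_D = 0 mA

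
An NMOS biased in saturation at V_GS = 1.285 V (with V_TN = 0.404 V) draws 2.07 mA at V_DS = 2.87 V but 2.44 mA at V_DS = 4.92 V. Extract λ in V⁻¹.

λ = 0.116 V⁻¹

With V_GS fixed, I_D ∝ (1 + λ V_DS) in saturation, so I_D2/I_D1 = (1 + λ V_DS2)/(1 + λ V_DS1).
2.44/2.07 = 1.179 = (1 + 4.92 λ)/(1 + 2.87 λ).
Solving: λ (I_D1 V_DS2 − I_D2 V_DS1) = I_D2 − I_D1, so λ = (2.44 − 2.07) / (2.07 × 4.92 − 2.44 × 2.87) = 0.37 / 3.18 = 0.116 V⁻¹.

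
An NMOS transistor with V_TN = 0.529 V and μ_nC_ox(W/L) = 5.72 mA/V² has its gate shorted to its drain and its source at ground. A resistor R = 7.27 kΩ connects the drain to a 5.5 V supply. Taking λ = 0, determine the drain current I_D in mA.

I_D = 0.620 mA

With gate tied to drain, V_GS = V_DS ≥ V_GS − V_TN, so the device is in saturation.
KCL at the drain: ½ k_n (V_GS − V_TN)² = (V_DD − V_GS)/R.
Let x = V_GS − 0.529. Then 20.8 x² + x − 4.971 = 0, giving x = 0.466 V (positive root), so V_GS = 0.995 V.
I_D = (V_DD − V_GS)/R = (5.5 − 0.995) / 7.27 = 0.62 mA.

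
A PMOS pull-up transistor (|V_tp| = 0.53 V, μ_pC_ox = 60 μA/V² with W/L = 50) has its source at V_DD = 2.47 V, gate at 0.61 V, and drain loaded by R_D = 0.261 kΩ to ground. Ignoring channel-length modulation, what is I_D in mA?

V_SG = V_DD − V_G = 2.47 − 0.61 = 1.86 V, so V_ov = 1.86 − 0.53 = 1.33 V.
k_p = μ_pC_ox · (W/L) = 3 mA/V².
Assume saturation: I_D = ½ k_p V_ov² = 0.5 × 3 × 1.33² = 2.65 mA, giving V_SD = V_DD − I_D R_D = 2.47 − 2.65 × 0.261 = 1.78 V.
V_SD = 1.78 V ≥ V_ov = 1.33 V, confirming saturation.

I_D = 2.65 mA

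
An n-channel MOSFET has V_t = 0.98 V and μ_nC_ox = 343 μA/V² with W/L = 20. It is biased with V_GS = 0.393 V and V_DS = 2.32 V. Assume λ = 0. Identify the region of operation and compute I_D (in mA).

V_GS = 0.393 V < V_t = 0.98 V, so the transistor is in cutoff.

Cutoff; I_D = 0 mA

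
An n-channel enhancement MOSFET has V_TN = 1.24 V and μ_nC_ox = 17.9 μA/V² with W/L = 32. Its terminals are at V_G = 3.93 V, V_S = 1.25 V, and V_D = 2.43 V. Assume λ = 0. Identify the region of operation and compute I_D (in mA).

Triode; I_D = 0.575 mA

V_GS = V_G − V_S = 3.93 − 1.25 = 2.68 V; V_DS = V_D − V_S = 2.43 − 1.25 = 1.18 V.
k_n = μ_nC_ox · (W/L) = 0.5728 mA/V².
V_ov = V_GS − V_TN = 2.68 − 1.24 = 1.44 V.
Since V_DS = 1.18 V < V_ov = 1.44 V, the device is in the triode region.
I_D = k_n [V_ov · V_DS − ½ V_DS²] = 0.5728 × [1.44 × 1.18 − 0.5 × 1.18²] = 0.575 mA.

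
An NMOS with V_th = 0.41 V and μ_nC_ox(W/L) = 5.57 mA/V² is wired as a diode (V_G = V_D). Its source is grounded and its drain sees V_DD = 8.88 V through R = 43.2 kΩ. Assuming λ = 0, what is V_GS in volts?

With gate tied to drain, V_GS = V_DS ≥ V_GS − V_th, so the device is in saturation.
KCL at the drain: ½ k_n (V_GS − V_th)² = (V_DD − V_GS)/R.
Let x = V_GS − 0.41. Then 120 x² + x − 8.47 = 0, giving x = 0.261 V (positive root), so V_GS = 0.671 V.
I_D = (V_DD − V_GS)/R = (8.88 − 0.671) / 43.2 = 0.19 mA.

V_GS = 0.671 V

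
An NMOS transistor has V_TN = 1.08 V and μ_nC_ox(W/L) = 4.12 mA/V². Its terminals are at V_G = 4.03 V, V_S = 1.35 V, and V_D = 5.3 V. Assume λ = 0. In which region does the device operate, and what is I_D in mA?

Saturation; I_D = 5.27 mA

V_GS = V_G − V_S = 4.03 − 1.35 = 2.68 V; V_DS = V_D − V_S = 5.3 − 1.35 = 3.95 V.
V_ov = V_GS − V_TN = 2.68 − 1.08 = 1.6 V.
Since V_DS = 3.95 V ≥ V_ov = 1.6 V, the device is in saturation.
I_D = ½ k_n V_ov² = 0.5 × 4.12 × 1.6² = 5.27 mA.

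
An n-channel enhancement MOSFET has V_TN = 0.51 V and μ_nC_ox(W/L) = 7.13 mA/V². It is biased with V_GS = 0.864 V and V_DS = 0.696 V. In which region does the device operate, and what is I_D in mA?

V_ov = V_GS − V_TN = 0.864 − 0.51 = 0.354 V.
Since V_DS = 0.696 V ≥ V_ov = 0.354 V, the device is in saturation.
I_D = ½ k_n V_ov² = 0.5 × 7.13 × 0.354² = 0.447 mA.

Saturation; I_D = 0.447 mA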